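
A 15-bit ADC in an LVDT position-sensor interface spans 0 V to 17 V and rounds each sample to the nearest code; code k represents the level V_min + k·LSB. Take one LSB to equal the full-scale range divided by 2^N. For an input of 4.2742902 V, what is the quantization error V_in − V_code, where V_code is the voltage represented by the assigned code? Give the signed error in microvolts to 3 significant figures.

Full-scale range = 17 V. LSB = 17 V / 2^15 ≈ 0.5188 mV.
(V_in − V_min)/LSB = (4.2742902 − (0)) × 32768/17 = 8238.8201 → nearest code k = 8239.
Reconstructed level: 0 + 8239 × 17/32768 V = 4.2743835449 V.
V_in − V_code = 4.2742902 − (4.2743835449) = −93.3 µV.

−93.3 µV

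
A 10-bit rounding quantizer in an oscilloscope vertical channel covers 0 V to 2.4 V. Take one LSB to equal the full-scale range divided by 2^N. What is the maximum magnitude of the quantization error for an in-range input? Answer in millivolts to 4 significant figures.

Full-scale range = 2.4 V.
LSB = 2.4 V ÷ 2^10 = 2.4/1024 V = 2.34375 mV.
Worst-case error for round-to-nearest is half an LSB: 1.172 mV.

1.172 mV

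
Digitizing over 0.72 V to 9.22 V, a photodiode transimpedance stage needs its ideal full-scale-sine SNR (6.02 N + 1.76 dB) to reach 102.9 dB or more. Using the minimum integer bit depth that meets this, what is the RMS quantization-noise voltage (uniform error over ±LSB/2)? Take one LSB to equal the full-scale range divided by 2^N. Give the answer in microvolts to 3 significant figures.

18.7 µV

Full-scale range = 9.22 V − (0.72 V) = 8.5 V.
Solving 6.02 N ≥ 102.9 − 1.76: N ≥ 16.801. Round up → N = 17.
LSB = 8.5 V ÷ 2^17 = 8.5/131072 V = 64.850 µV.
σ_q = LSB/√12 = 64.850 µV/3.4641 = 18.7 µV.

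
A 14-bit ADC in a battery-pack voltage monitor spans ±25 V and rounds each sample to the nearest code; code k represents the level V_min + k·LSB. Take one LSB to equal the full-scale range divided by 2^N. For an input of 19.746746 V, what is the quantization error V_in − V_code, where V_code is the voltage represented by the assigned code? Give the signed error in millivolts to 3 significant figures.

Span: 25 V − (-25 V) = 50 V. LSB = 50 V / 2^14 ≈ 3.052 mV.
Position in LSBs: (19.746746 − (-25)) × 16384/50 = 14662.6137; rounding gives k = 14663.
V_code = V_min + k × range/2^14 = -25 + 14663 × 50/16384 = 19.747924805 V.
V_in − V_code = 19.746746 − (19.747924805) = −1.18 mV.

−1.18 mV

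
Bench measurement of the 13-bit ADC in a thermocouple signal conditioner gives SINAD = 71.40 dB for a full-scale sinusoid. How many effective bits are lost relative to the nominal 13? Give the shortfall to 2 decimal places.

Effective bits = (71.40 − 1.76)/6.02 = 11.5681.
13 − 11.5681 = 1.43 bits below nominal.

1.43 bits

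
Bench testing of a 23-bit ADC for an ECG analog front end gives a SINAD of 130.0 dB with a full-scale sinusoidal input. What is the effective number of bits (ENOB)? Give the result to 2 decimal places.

Inverting SNR = 6.02 N + 1.76: N_eff = (130.0 − 1.76)/6.02 = 21.3023.

21.30 bits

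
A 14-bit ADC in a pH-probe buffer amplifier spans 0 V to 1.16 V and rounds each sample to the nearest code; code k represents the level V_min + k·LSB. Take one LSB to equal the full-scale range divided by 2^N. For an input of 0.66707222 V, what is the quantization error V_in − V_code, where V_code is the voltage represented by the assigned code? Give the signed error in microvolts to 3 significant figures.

Full-scale range = 1.16 V. LSB = 1.16 V / 2^14 ≈ 70.80 µV.
Position in LSBs: (0.66707222 − (0)) × 16384/1.16 = 9421.8200; rounding gives k = 9422.
V_code = 0 + (9422/16384) × 1.16 = 0.66708496094 V.
e = 0.66707222 − (0.66708496094) = −12.7 µV.

−12.7 µV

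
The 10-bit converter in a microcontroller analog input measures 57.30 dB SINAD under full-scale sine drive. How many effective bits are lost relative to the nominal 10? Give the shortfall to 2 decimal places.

Effective bits = (57.30 − 1.76)/6.02 = 9.2259.
Shortfall = 10 − 9.2259 = 0.7741 bits.

0.77 bits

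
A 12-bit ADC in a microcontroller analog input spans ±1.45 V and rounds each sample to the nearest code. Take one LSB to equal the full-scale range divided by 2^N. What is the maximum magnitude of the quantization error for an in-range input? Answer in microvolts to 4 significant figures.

354.0 µV

Span: 1.45 V − (-1.45 V) = 2.9 V.
LSB = 2.9 V ÷ 2^12 = 2.9/4096 V = 0.708008 mV.
|e|_max = LSB/2 = 354.0 µV.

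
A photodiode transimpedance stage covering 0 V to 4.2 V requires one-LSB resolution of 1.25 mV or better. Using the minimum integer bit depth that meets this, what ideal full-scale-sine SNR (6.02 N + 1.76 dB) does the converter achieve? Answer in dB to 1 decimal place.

74.0 dB

V_FS = 4.2 V.
4.2 V / 1.25 mV = 3360. Since 2^11 = 2048 and 2^12 = 4096, N = 12.
SNR = 6.02 × 12 + 1.76 = 74.00 dB.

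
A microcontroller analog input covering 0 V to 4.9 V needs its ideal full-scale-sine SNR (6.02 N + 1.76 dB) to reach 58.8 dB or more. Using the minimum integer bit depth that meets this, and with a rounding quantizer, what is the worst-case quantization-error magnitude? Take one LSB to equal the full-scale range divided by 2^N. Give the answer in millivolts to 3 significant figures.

Span = 4.9 V.
Required N = ⌈(58.8 − 1.76)/6.02⌉ = ⌈9.475⌉ = 10.
LSB = 4.9 V / 2^10 = 4.7852 mV.
|e|_max = LSB/2 = 2.39 mV.

2.39 mV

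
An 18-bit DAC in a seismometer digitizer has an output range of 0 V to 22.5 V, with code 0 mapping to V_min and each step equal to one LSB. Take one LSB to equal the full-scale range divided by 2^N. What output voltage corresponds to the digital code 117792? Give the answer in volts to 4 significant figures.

10.11 V

V_FS = 22.5 V. LSB = 22.5 V / 2^18.
V_out = V_min + code × LSB = 0 V + 117792 × 22.5 V / 262144
      = 0 + 10.1102 = 10.1102 V.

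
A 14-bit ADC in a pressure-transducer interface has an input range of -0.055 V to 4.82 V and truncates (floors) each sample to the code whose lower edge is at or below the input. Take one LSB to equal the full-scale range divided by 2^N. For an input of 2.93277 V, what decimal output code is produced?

The full-scale span is 4.82 − (-0.055) = 4.875 V. LSB = 4.875 V / 2^14 ≈ 297.5 µV.
code = ⌊(V_in − V_min)/LSB⌋ = ⌊(V_in − V_min) × 2^14 / range⌋
     = ⌊(2.93277 − (-0.055)) × 16384 / 4.875⌋ = ⌊2.98777 × 16384/4.875⌋
     = ⌊10041.359⌋ = 10041.

10041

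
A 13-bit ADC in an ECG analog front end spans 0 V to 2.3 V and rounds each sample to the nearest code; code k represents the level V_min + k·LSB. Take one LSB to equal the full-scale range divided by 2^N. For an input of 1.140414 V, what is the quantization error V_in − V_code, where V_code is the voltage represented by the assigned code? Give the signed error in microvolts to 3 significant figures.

−40.1 µV

Range is 2.3 V. LSB = 2.3 V / 2^13 ≈ 280.8 µV.
Position in LSBs: (1.140414 − (0)) × 8192/2.3 = 4061.8572; rounding gives k = 4062.
V_code = V_min + k × range/2^13 = 0 + 4062 × 2.3/8192 = 1.140454102 V.
Error = V_in − V_code = 1.140414 − (1.140454102) = −40.1 µV.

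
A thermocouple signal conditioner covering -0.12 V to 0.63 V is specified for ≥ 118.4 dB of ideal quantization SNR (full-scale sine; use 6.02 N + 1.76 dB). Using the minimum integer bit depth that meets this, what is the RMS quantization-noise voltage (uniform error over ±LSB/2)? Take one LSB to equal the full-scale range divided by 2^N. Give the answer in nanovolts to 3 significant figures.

Range = 0.63 − (-0.12) = 0.75 V.
N ≥ (118.4 − 1.76)/6.02 = 19.375 → N_min = 20.
One LSB is 0.75 V / 1048576 = 0.71526 µV.
RMS noise = LSB/√12 = 206 nV.

206 nV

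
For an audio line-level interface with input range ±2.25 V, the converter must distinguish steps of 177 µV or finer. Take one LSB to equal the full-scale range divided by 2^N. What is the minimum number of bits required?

15 bits

The full-scale span is 2.25 − (-2.25) = 4.5 V.
Required number of levels: 4.5/177 µV = 25424; smallest N with 2^N ≥ that is 15.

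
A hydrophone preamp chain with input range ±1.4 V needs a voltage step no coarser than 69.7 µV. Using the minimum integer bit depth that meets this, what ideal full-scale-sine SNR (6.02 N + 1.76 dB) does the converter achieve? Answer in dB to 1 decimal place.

Full-scale range = 1.4 V − (-1.4 V) = 2.8 V.
Required number of levels: 2.8/69.7 µV = 40172; smallest N with 2^N ≥ that is 16.
SNR = 6.02 × 16 + 1.76 = 98.08 dB.

98.1 dB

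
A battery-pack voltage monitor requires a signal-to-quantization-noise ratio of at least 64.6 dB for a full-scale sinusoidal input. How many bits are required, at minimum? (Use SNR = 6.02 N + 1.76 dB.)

11 bits

N ≥ (64.6 − 1.76)/6.02 = 10.439 → N_min = 11.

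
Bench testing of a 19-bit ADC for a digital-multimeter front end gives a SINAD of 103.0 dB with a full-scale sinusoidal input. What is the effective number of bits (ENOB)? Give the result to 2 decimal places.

16.82 bits

(103.0 − 1.76) / 6.02 = 101.24/6.02 = 16.8173 effective bits.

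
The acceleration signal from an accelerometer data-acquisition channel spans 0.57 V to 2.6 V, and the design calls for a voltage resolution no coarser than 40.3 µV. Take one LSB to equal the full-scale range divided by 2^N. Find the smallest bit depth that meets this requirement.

Range = 2.6 − (0.57) = 2.03 V.
Levels needed ≥ 2.03/40.3 µV = 50370. 2^16 = 65536 suffices, so N_min = 16.

16 bits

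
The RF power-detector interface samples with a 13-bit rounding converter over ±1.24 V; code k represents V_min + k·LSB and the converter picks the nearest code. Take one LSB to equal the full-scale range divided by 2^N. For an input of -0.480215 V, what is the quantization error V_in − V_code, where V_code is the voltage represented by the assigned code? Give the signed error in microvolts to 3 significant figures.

−78.3 µV

Range = 1.24 − (-1.24) = 2.48 V. LSB = 2.48 V / 2^13 ≈ 302.7 µV.
Position in LSBs: (-0.480215 − (-1.24)) × 8192/2.48 = 2509.7414; rounding gives k = 2510.
Reconstructed level: -1.24 + 2510 × 2.48/8192 V = -0.4801367188 V.
e = -0.480215 − (-0.4801367188) = −78.3 µV.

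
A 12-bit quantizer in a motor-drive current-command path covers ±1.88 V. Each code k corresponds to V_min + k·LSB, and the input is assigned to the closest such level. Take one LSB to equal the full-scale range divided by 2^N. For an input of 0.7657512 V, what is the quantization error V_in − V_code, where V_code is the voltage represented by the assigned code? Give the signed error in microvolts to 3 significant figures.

Full-scale range = 1.88 V − (-1.88 V) = 3.76 V. LSB = 3.76 V / 2^12 ≈ 0.9180 mV.
(0.7657512 − (-1.88)) / LSB = 2.6457512 × 4096/3.76 = 2882.1800. Nearest integer: k = 2882.
V_code = V_min + k × range/2^12 = -1.88 + 2882 × 3.76/4096 = 0.7655859375 V.
e = 0.7657512 − (0.7655859375) = +165 µV.

+165 µV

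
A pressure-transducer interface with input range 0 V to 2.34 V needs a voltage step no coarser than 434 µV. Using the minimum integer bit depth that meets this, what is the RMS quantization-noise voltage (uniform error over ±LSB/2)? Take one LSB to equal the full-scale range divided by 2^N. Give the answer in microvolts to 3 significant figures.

82.5 µV

Full-scale range = 2.34 V.
Need 2^N ≥ 2.34 V / 434 µV = 5392 → N_min = 13.
Step size = 2.34/8192 V = 285.64 µV.
RMS noise = LSB/√12 = 82.5 µV.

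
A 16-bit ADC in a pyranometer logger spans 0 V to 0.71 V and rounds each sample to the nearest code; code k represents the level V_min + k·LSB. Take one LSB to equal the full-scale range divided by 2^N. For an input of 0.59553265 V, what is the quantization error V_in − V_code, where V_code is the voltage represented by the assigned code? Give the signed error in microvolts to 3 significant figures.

+1.95 µV

V_FS = 0.71 V. LSB = 0.71 V / 2^16 ≈ 10.83 µV.
Position in LSBs: (0.59553265 − (0)) × 65536/0.71 = 54970.1799; rounding gives k = 54970.
V_code = V_min + k × range/2^16 = 0 + 54970 × 0.71/65536 = 0.59553070068 V.
e = 0.59553265 − (0.59553070068) = +1.95 µV.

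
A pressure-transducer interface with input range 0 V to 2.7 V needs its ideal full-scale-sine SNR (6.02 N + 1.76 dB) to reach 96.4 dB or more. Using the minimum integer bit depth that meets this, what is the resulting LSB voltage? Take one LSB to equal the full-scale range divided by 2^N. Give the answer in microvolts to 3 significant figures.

V_FS = 2.7 V.
Required N = ⌈(96.4 − 1.76)/6.02⌉ = ⌈15.721⌉ = 16.
One LSB is 2.7 V / 65536 = 41.2 µV.

41.2 µV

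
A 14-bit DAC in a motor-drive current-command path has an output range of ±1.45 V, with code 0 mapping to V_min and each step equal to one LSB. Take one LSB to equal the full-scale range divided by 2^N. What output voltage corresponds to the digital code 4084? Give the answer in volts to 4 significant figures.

Span: 1.45 V − (-1.45 V) = 2.9 V. LSB = 2.9 V / 2^14.
Output = V_min + (4084/16384) × range = -1.45 + 0.249268 × 2.9 V
      = -1.45 V + 0.722876 V = -0.727124 V.

-0.7271 V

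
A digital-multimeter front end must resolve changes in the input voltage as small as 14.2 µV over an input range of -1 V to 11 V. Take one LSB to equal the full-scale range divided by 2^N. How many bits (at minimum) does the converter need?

20 bits

Range = 11 − (-1) = 12 V.
Need 2^N ≥ 12 V / 14.2 µV = 845100 → N_min = 20.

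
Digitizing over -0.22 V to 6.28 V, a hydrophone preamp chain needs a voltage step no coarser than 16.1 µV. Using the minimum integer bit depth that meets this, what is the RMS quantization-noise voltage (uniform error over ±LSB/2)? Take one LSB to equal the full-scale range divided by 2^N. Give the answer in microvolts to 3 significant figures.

3.58 µV

Span: 6.28 V − (-0.22 V) = 6.5 V.
Need 2^N ≥ 6.5 V / 16.1 µV = 403700 → N_min = 19.
LSB = 6.5 V ÷ 2^19 = 6.5/524288 V = 12.398 µV.
V_rms = LSB/√12 = 3.58 µV.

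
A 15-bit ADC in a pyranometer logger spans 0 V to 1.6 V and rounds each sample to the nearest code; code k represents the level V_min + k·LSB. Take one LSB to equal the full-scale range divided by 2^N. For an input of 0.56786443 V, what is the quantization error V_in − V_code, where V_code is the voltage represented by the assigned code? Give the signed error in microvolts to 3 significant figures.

−6.66 µV

V_FS = 1.6 V. LSB = 1.6 V / 2^15 ≈ 48.83 µV.
Position in LSBs: (0.56786443 − (0)) × 32768/1.6 = 11629.8635; rounding gives k = 11630.
V_code = V_min + k × range/2^15 = 0 + 11630 × 1.6/32768 = 0.56787109375 V.
Error = V_in − V_code = 0.56786443 − (0.56787109375) = −6.66 µV.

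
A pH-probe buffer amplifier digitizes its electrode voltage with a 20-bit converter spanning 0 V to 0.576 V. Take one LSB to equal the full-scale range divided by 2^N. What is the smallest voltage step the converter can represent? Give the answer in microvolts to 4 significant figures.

Span = 0.576 V.
There are 2^20 = 1048576 steps.
LSB = 0.576 V ÷ 2^20 = 0.576/1048576 V = 0.5493 µV.

0.5493 µV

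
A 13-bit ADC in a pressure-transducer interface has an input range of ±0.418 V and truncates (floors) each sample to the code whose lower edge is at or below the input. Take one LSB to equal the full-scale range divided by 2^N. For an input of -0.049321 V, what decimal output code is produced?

3612

The full-scale span is 0.418 − (-0.418) = 0.836 V. LSB = 0.836 V / 2^13 ≈ 102.1 µV.
code = ⌊(V_in − V_min)/LSB⌋ = ⌊(V_in − V_min) × 2^13 / range⌋
     = ⌊(-0.049321 − (-0.418)) × 8192 / 0.836⌋ = ⌊0.368679 × 8192/0.836⌋
     = ⌊3612.701⌋ = 3612.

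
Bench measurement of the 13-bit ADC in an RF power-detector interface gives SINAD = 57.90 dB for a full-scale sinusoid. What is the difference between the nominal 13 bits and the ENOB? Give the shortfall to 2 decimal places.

3.67 bits

Effective bits = (57.90 − 1.76)/6.02 = 9.3256.
Lost resolution: 13 − 9.3256 = 3.6744 bits.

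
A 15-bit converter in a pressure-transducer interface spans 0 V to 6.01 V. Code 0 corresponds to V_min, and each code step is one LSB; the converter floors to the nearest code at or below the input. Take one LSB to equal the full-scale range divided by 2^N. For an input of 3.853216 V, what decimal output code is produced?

21008

V_FS = 6.01 V. LSB = 6.01 V / 2^15 ≈ 183.4 µV.
code = ⌊(V_in − V_min)/LSB⌋ = ⌊(V_in − V_min) × 2^15 / range⌋
     = ⌊(3.853216 − (0)) × 32768 / 6.01⌋ = ⌊3.853216 × 32768/6.01⌋
     = ⌊21008.683⌋ = 21008.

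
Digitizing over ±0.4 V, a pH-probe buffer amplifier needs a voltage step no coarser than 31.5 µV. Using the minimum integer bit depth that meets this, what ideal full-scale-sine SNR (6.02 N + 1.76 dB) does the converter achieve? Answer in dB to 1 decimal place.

Span: 0.4 V − (-0.4 V) = 0.8 V.
Required number of levels: 0.8/31.5 µV = 25397; smallest N with 2^N ≥ that is 15.
6.02(15) + 1.76 = 92.06 dB.

92.1 dB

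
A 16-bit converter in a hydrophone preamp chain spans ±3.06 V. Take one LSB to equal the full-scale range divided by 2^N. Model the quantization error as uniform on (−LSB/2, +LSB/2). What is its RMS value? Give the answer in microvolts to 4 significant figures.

Span: 3.06 V − (-3.06 V) = 6.12 V.
LSB = 6.12 V ÷ 2^16 = 6.12/65536 V = 93.3838 µV.
V_rms = LSB/√12 = 93.3838 µV / √12 = 26.96 µV.

26.96 µV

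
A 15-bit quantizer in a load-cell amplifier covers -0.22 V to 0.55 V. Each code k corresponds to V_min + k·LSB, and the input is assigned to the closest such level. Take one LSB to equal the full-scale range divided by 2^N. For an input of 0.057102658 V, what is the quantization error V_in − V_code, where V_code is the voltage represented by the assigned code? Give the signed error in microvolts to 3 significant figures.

+7.93 µV

Full-scale range = 0.55 V − (-0.22 V) = 0.77 V. LSB = 0.77 V / 2^15 ≈ 23.50 µV.
(0.057102658 − (-0.22)) / LSB = 0.277102658 × 32768/0.77 = 11792.3375. Nearest integer: k = 11792.
V_code = -0.22 + (11792/32768) × 0.77 = 0.057094726563 V.
V_in − V_code = 0.057102658 − (0.057094726563) = +7.93 µV.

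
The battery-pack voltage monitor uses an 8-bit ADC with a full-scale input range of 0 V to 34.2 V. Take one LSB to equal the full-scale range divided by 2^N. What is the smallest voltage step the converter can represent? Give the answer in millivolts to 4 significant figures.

133.6 mV

Full-scale range = 34.2 V.
Number of codes = 2^8 = 256.
LSB = 34.2 V / 2^8 = 133.6 mV.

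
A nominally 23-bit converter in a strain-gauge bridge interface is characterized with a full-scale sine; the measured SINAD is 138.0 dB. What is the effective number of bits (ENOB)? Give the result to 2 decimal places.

ENOB = (SINAD − 1.76) / 6.02 = (138.0 − 1.76) / 6.02 = 136.24 / 6.02 = 22.6312.

22.63 bits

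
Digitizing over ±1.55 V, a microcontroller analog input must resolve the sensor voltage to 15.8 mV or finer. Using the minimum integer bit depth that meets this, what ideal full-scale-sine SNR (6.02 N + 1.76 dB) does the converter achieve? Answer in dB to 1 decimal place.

Range = 1.55 − (-1.55) = 3.1 V.
3.1 V / 15.8 mV = 196.2. Since 2^7 = 128 and 2^8 = 256, N = 8.
SNR = 6.02 × 8 + 1.76 = 49.92 dB.

49.9 dB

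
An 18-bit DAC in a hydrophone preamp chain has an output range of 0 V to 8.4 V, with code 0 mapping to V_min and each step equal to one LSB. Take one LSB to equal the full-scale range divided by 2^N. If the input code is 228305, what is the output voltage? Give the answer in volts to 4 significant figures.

Range is 8.4 V. LSB = 8.4 V / 2^18.
Output = V_min + (228305/262144) × range = 0 + 0.870914 × 8.4 V
      = 0 + 7.31568 = 7.31568 V.

7.316 V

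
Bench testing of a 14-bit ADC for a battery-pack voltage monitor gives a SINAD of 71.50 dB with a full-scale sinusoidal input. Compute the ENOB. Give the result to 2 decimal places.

ENOB = (71.50 − 1.76)/6.02 = 11.5847 bits.

11.58 bits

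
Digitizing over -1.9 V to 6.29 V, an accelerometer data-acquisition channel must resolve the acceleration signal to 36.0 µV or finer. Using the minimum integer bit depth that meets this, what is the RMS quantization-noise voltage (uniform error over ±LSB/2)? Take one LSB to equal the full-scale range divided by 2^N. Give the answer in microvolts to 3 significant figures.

9.02 µV

Range = 6.29 − (-1.9) = 8.19 V.
Need 2^N ≥ 8.19 V / 36.0 µV = 227500 → N_min = 18.
LSB = 8.19 V ÷ 2^18 = 8.19/262144 V = 31.242 µV.
σ_q = LSB/√12 = 31.242 µV/3.4641 = 9.02 µV.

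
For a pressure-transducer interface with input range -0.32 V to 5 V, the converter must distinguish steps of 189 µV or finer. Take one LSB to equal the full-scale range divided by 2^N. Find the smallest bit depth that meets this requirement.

15 bits

Range = 5 − (-0.32) = 5.32 V.
Required number of levels: 5.32/189 µV = 28148; smallest N with 2^N ≥ that is 15.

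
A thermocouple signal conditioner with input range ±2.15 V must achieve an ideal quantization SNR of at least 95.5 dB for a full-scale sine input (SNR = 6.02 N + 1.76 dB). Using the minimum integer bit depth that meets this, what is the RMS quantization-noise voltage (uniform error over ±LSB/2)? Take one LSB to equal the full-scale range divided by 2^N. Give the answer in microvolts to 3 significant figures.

The full-scale span is 2.15 − (-2.15) = 4.3 V.
N ≥ (95.5 − 1.76)/6.02 = 15.571 → N_min = 16.
LSB = 4.3 V / 2^16 = 65.613 µV.
V_rms = LSB/√12 = 18.9 µV.

18.9 µV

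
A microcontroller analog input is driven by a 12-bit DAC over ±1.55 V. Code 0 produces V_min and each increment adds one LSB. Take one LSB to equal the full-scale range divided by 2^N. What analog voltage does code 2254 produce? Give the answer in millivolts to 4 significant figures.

Range = 1.55 − (-1.55) = 3.1 V. LSB = 3.1 V / 2^12.
Output = V_min + (2254/4096) × range = -1.55 + 0.550293 × 3.1 V
      = -1.55 + 1.70591 = 0.155908 V.

155.9 mV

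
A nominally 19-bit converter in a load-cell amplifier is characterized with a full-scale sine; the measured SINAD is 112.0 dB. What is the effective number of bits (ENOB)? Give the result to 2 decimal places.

ENOB = (112.0 − 1.76)/6.02 = 18.3123 bits.

18.31 bits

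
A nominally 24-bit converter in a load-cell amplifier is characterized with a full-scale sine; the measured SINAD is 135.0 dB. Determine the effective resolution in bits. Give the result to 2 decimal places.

22.13 bits

Inverting SNR = 6.02 N + 1.76: N_eff = (135.0 − 1.76)/6.02 = 22.1329.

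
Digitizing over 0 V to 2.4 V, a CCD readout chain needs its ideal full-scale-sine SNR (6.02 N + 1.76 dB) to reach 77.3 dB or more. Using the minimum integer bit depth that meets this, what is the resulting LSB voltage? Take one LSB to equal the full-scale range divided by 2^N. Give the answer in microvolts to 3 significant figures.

Range is 2.4 V.
Required N = ⌈(77.3 − 1.76)/6.02⌉ = ⌈12.548⌉ = 13.
Step size = 2.4/8192 V = 293 µV.

293 µV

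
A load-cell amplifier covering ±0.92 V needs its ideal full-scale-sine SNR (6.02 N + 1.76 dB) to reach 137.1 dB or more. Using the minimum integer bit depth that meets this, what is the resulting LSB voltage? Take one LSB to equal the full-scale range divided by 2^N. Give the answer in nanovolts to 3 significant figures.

Span: 0.92 V − (-0.92 V) = 1.84 V.
Required N = ⌈(137.1 − 1.76)/6.02⌉ = ⌈22.482⌉ = 23.
LSB = 1.84 V ÷ 2^23 = 1.84/8388608 V = 219 nV.

219 nV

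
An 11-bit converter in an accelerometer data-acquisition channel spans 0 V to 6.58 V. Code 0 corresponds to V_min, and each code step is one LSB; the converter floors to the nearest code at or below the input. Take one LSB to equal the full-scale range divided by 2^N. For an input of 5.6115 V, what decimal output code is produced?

1746

Range is 6.58 V. LSB = 6.58 V / 2^11 ≈ 3.213 mV.
V_in − V_min = 5.6115 − (0) = 5.6115 V.
Divide by LSB: 5.6115 × 2048/6.58 = 1746.5581.
Truncating gives code 1746.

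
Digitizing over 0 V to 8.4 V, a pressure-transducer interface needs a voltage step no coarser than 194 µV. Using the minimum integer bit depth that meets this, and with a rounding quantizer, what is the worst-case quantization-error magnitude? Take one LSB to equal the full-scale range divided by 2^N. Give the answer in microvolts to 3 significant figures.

Full-scale range = 8.4 V.
8.4 V / 194 µV = 43300. Since 2^15 = 32768 and 2^16 = 65536, N = 16.
LSB = 8.4 V ÷ 2^16 = 8.4/65536 V = 128.17 µV.
Max error for round-to-nearest is LSB/2 = 64.1 µV.

64.1 µV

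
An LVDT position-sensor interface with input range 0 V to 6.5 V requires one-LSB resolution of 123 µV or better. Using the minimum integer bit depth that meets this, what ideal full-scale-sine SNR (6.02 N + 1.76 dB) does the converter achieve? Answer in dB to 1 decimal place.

Full-scale range = 6.5 V.
Required number of levels: 6.5/123 µV = 52846; smallest N with 2^N ≥ that is 16.
6.02(16) + 1.76 = 98.08 dB.

98.1 dB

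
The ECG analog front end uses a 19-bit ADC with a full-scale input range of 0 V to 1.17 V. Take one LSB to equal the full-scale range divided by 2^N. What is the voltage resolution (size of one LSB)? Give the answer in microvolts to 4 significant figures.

2.232 µV

Range is 1.17 V.
Number of codes = 2^19 = 524288.
One LSB is 1.17 V / 524288 = 2.232 µV.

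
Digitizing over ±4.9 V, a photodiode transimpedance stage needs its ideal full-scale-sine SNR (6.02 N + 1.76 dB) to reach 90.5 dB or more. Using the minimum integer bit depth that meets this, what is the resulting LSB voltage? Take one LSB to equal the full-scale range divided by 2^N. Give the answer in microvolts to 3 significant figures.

Span: 4.9 V − (-4.9 V) = 9.8 V.
Solving 6.02 N ≥ 90.5 − 1.76: N ≥ 14.741. Round up → N = 15.
Step size = 9.8/32768 V = 299 µV.

299 µV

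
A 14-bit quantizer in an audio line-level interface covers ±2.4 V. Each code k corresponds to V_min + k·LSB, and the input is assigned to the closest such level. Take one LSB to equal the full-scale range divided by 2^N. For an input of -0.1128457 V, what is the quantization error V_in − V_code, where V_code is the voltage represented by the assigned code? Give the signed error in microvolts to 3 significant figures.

−52.7 µV

Full-scale range = 2.4 V − (-2.4 V) = 4.8 V. LSB = 4.8 V / 2^14 ≈ 293.0 µV.
(-0.1128457 − (-2.4)) / LSB = 2.2871543 × 16384/4.8 = 7806.8200. Nearest integer: k = 7807.
V_code = -2.4 + (7807/16384) × 4.8 = -0.11279296875 V.
e = -0.1128457 − (-0.11279296875) = −52.7 µV.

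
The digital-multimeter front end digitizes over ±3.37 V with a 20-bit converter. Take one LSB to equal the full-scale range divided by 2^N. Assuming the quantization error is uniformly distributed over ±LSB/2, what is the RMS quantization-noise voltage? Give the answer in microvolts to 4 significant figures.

1.856 µV

The full-scale span is 3.37 − (-3.37) = 6.74 V.
LSB = 6.74 V ÷ 2^20 = 6.74/1048576 V = 6.42776 µV.
σ_q = LSB/√12 = 6.42776 µV/3.4641 = 1.856 µV.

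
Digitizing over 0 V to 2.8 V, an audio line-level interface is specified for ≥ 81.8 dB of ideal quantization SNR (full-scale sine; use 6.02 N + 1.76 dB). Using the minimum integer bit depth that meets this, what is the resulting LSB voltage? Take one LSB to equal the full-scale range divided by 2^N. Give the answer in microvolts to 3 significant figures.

171 µV

Full-scale range = 2.8 V.
Solving 6.02 N ≥ 81.8 − 1.76: N ≥ 13.296. Round up → N = 14.
Step size = 2.8/16384 V = 171 µV.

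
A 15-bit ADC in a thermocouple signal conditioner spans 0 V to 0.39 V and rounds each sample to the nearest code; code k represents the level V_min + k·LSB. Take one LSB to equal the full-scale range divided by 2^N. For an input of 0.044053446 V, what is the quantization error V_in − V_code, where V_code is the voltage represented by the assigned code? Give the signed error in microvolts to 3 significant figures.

+4.68 µV

V_FS = 0.39 V. LSB = 0.39 V / 2^15 ≈ 11.90 µV.
(V_in − V_min)/LSB = (0.044053446 − (0)) × 32768/0.39 = 3701.3931 → nearest code k = 3701.
V_code = V_min + k × range/2^15 = 0 + 3701 × 0.39/32768 = 0.044048767090 V.
V_in − V_code = 0.044053446 − (0.044048767090) = +4.68 µV.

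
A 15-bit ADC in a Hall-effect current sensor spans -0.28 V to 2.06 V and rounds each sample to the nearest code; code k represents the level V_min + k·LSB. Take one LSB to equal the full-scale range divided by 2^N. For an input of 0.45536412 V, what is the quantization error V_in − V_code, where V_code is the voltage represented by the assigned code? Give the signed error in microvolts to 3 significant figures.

−27.7 µV

Range = 2.06 − (-0.28) = 2.34 V. LSB = 2.34 V / 2^15 ≈ 71.41 µV.
(V_in − V_min)/LSB = (0.45536412 − (-0.28)) × 32768/2.34 = 10297.6117 → nearest code k = 10298.
V_code = V_min + k × range/2^15 = -0.28 + 10298 × 2.34/32768 = 0.45539184570 V.
Error = V_in − V_code = 0.45536412 − (0.45539184570) = −27.7 µV.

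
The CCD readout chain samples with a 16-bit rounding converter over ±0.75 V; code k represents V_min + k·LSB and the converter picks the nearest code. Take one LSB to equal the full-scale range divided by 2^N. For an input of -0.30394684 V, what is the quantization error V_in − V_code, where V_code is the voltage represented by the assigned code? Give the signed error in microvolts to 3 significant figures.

+8.24 µV

Range = 0.75 − (-0.75) = 1.5 V. LSB = 1.5 V / 2^16 ≈ 22.89 µV.
(V_in − V_min)/LSB = (-0.30394684 − (-0.75)) × 65536/1.5 = 19488.3599 → nearest code k = 19488.
V_code = V_min + k × range/2^16 = -0.75 + 19488 × 1.5/65536 = -0.30395507813 V.
Error = V_in − V_code = -0.30394684 − (-0.30395507813) = +8.24 µV.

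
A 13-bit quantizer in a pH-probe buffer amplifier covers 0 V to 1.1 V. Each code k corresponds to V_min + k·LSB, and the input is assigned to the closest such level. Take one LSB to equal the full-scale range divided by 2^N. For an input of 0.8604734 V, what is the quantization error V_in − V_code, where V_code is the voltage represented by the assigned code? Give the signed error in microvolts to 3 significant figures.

Range is 1.1 V. LSB = 1.1 V / 2^13 ≈ 134.3 µV.
(0.8604734 − (0)) / LSB = 0.8604734 × 8192/1.1 = 6408.1801. Nearest integer: k = 6408.
V_code = V_min + k × range/2^13 = 0 + 6408 × 1.1/8192 = 0.8604492188 V.
e = 0.8604734 − (0.8604492188) = +24.2 µV.

+24.2 µV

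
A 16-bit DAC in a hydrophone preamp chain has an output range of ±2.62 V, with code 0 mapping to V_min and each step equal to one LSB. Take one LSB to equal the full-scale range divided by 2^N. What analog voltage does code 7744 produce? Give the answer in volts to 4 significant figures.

-2.001 V

The full-scale span is 2.62 − (-2.62) = 5.24 V. LSB = 5.24 V / 2^16.
V_out = -2.62 + 7744 × (5.24/65536) V
      = -2.62 V + 0.619180 V = -2.00082 V.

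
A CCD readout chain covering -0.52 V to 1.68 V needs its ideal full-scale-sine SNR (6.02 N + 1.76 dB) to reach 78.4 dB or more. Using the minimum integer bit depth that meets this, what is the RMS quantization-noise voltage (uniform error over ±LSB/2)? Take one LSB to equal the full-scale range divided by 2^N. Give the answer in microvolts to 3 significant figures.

77.5 µV

Span: 1.68 V − (-0.52 V) = 2.2 V.
N ≥ (78.4 − 1.76)/6.02 = 12.731 → N_min = 13.
Step size = 2.2/8192 V = 268.55 µV.
σ_q = LSB/√12 = 268.55 µV/3.4641 = 77.5 µV.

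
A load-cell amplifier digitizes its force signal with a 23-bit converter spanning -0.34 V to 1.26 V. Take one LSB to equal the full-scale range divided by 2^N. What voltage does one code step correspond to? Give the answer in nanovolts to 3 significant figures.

191 nV

The full-scale span is 1.26 − (-0.34) = 1.6 V.
Number of codes = 2^23 = 8388608.
One LSB is 1.6 V / 8388608 = 191 nV.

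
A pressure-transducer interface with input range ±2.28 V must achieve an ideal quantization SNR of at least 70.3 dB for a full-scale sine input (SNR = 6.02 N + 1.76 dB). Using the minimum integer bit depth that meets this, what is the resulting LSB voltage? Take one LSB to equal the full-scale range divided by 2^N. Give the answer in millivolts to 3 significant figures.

1.11 mV

The full-scale span is 2.28 − (-2.28) = 4.56 V.
6.02 N + 1.76 ≥ 70.3 gives N ≥ 11.385, so the minimum integer is 12.
One LSB is 4.56 V / 4096 = 1.11 mV.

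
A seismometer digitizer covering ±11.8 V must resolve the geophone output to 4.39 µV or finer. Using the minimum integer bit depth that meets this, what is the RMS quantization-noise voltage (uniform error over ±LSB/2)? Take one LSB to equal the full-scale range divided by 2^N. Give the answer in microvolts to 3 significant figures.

0.812 µV

Range = 11.8 − (-11.8) = 23.6 V.
Required number of levels: 23.6/4.39 µV = 5.3759e6; smallest N with 2^N ≥ that is 23.
LSB = 23.6 V / 2^23 = 2.8133 µV.
σ_q = LSB/√12 = 2.8133 µV/3.4641 = 0.812 µV.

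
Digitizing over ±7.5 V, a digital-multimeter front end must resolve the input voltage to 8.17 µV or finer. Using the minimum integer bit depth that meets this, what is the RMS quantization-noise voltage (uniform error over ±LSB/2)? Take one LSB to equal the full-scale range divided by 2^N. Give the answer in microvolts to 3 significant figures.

Span: 7.5 V − (-7.5 V) = 15 V.
Required number of levels: 15/8.17 µV = 1.8360e6; smallest N with 2^N ≥ that is 21.
One LSB is 15 V / 2097152 = 7.1526 µV.
RMS noise = LSB/√12 = 2.06 µV.

2.06 µV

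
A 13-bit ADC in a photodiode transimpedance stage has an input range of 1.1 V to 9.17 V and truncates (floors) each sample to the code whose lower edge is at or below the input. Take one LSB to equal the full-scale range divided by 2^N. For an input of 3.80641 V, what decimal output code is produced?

The full-scale span is 9.17 − (1.1) = 8.07 V. LSB = 8.07 V / 2^13 ≈ 0.9851 mV.
V_in − V_min = 3.80641 − (1.1) = 2.70641 V.
Divide by LSB: 2.70641 × 8192/8.07 = 2747.3247.
Truncating gives code 2747.

2747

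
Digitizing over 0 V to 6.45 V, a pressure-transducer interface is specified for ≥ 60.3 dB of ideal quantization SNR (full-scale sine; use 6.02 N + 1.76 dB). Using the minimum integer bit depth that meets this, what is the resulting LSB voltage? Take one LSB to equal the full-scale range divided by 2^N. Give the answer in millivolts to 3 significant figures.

6.30 mV

Full-scale range = 6.45 V.
6.02 N + 1.76 ≥ 60.3 gives N ≥ 9.724, so the minimum integer is 10.
One LSB is 6.45 V / 1024 = 6.30 mV.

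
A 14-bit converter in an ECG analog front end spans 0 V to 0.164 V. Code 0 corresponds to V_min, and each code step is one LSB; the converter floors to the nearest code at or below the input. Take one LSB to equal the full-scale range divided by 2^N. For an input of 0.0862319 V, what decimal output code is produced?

Span = 0.164 V. LSB = 0.164 V / 2^14 ≈ 10.01 µV.
code = ⌊(V_in − V_min)/LSB⌋ = ⌊(V_in − V_min) × 2^14 / range⌋
     = ⌊(0.0862319 − (0)) × 16384 / 0.164⌋ = ⌊0.0862319 × 16384/0.164⌋
     = ⌊8614.777⌋ = 8614.

8614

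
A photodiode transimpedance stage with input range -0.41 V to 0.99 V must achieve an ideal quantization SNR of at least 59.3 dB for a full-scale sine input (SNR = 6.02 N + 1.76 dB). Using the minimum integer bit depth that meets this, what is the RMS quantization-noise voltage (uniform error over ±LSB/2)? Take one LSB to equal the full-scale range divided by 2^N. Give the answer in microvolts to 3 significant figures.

395 µV

Range = 0.99 − (-0.41) = 1.4 V.
Solving 6.02 N ≥ 59.3 − 1.76: N ≥ 9.558. Round up → N = 10.
LSB = 1.4 V ÷ 2^10 = 1.4/1024 V = 1.3672 mV.
σ_q = LSB/√12 = 1.3672 mV/3.4641 = 395 µV.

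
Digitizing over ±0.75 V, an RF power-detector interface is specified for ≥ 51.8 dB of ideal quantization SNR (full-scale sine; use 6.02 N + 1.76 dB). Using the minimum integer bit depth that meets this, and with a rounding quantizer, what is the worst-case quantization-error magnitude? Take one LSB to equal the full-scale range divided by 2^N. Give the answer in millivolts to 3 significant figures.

Full-scale range = 0.75 V − (-0.75 V) = 1.5 V.
Solving 6.02 N ≥ 51.8 − 1.76: N ≥ 8.312. Round up → N = 9.
LSB = 1.5 V ÷ 2^9 = 1.5/512 V = 2.9297 mV.
|e|_max = LSB/2 = 1.46 mV.

1.46 mV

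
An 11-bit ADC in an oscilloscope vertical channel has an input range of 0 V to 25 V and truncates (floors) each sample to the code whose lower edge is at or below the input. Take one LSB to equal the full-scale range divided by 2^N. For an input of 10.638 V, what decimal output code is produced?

871

Span = 25 V. LSB = 25 V / 2^11 ≈ 12.21 mV.
(V_in − V_min) × 2^11/range = (10.638 − (0)) × 2048/25 = 871.465.
Floor → code = 871.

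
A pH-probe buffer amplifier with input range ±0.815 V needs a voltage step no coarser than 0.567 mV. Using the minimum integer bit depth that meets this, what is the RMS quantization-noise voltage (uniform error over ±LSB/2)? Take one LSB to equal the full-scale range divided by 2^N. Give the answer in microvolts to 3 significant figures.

Span: 0.815 V − (-0.815 V) = 1.63 V.
Need 2^N ≥ 1.63 V / 0.567 mV = 2875 → N_min = 12.
LSB = 1.63 V / 2^12 = 397.95 µV.
V_rms = LSB/√12 = 115 µV.

115 µV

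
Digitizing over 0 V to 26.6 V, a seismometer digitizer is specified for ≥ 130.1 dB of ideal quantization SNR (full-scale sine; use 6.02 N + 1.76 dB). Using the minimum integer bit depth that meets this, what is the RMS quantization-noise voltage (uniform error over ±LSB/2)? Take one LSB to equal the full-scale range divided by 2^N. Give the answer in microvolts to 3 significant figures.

V_FS = 26.6 V.
N ≥ (130.1 − 1.76)/6.02 = 21.319 → N_min = 22.
LSB = 26.6 V ÷ 2^22 = 26.6/4194304 V = 6.3419 µV.
σ_q = LSB/√12 = 6.3419 µV/3.4641 = 1.83 µV.

1.83 µV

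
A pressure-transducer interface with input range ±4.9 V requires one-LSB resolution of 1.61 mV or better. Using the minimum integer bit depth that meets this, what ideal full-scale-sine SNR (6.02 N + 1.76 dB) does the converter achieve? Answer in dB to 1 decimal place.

Span: 4.9 V − (-4.9 V) = 9.8 V.
9.8 V / 1.61 mV = 6087. Since 2^12 = 4096 and 2^13 = 8192, N = 13.
SNR = 6.02 × 13 + 1.76 = 80.02 dB.

80.0 dB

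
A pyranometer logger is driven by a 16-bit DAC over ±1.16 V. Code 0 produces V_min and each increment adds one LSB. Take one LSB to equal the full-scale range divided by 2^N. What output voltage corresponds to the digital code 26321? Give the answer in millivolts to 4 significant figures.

-228.2 mV

Full-scale range = 1.16 V − (-1.16 V) = 2.32 V. LSB = 2.32 V / 2^16.
V_out = V_min + code × LSB = -1.16 V + 26321 × 2.32 V / 65536
      = -1.16 + 0.931774 = -0.228226 V.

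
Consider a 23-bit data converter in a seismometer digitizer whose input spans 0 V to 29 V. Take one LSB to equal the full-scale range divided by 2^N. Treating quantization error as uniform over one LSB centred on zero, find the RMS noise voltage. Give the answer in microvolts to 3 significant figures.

V_FS = 29 V.
LSB = 29 V / 2^23 = 3.4571 µV.
RMS of a uniform error over width LSB is LSB/√12 = 0.998 µV.

0.998 µV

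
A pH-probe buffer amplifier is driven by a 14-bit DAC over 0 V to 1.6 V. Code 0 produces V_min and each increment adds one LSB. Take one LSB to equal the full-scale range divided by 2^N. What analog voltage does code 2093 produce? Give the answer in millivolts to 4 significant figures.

V_FS = 1.6 V. LSB = 1.6 V / 2^14.
Output = V_min + (2093/16384) × range = 0 + 0.127747 × 1.6 V
      = 0 + 0.204395 = 0.204395 V.

204.4 mV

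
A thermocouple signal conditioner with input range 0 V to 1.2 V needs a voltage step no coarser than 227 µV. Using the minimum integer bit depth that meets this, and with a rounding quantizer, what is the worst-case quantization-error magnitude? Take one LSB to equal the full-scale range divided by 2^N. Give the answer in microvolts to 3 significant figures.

V_FS = 1.2 V.
Levels needed ≥ 1.2/227 µV = 5286. 2^13 = 8192 suffices, so N_min = 13.
LSB = 1.2 V ÷ 2^13 = 1.2/8192 V = 146.48 µV.
Max error for round-to-nearest is LSB/2 = 73.2 µV.

73.2 µV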